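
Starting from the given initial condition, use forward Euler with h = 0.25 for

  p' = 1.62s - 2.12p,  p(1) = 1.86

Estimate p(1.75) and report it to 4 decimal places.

1.1280

Euler: p_{n+1} = p_n + h·f(s_n, p_n).
s=1.000000, p=1.860000: f=-2.323200 → p ← 1.860000 + 0.25·(-2.323200) = 1.279200
s=1.250000, p=1.279200: f=-0.686904 → p ← 1.279200 + 0.25·(-0.686904) = 1.107474
s=1.500000, p=1.107474: f=0.082155 → p ← 1.107474 + 0.25·0.082155 = 1.128013
p(1.75) ≈ 1.1280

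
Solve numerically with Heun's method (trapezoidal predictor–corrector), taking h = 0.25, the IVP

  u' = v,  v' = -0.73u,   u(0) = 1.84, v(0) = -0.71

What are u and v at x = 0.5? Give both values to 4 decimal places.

Heun on (u,v): k1 = f(x_n, state_n); k2 = f(x_n + h, state_n + h·k1); state_{n+1} = state_n + (h/2)·(k1 + k2).
0.000000: (1.840000, -0.710000)
  k1 = (-0.710000, -1.343200)
  predictor → (1.662500, -1.045800)
  k2 = (-1.045800, -1.213625)
  → (1.620525, -1.029603)
0.250000: (1.620525, -1.029603)
  k1 = (-1.029603, -1.182983)
  predictor → (1.363124, -1.325349)
  k2 = (-1.325349, -0.995081)
  → (1.326156, -1.301861)
(u(0.5), v(0.5)) ≈ (1.3262, -1.3019)

1.3262, -1.3019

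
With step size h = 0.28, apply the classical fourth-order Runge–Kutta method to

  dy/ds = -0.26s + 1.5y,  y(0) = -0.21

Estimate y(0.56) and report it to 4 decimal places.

-0.5414

RK4: k1 = f(s_n, y_n); k2 = f(s_n + h/2, y_n + (h/2)·k1); k3 = f(s_n + h/2, y_n + (h/2)·k2); k4 = f(s_n + h, y_n + h·k3); y_{n+1} = y_n + (h/6)·(k1 + 2k2 + 2k3 + k4).
s=0.000000, y=-0.210000:
  k1 = f(0.000000, -0.210000) = -0.315000
  k2 = f(0.140000, -0.254100) = -0.417550
  k3 = f(0.140000, -0.268457) = -0.439086
  k4 = f(0.280000, -0.332944) = -0.572216
  y ← -0.210000 + (0.28/6)·(k1 + 2k2 + 2k3 + k4) = -0.331356
s=0.280000, y=-0.331356:
  k1 = f(0.280000, -0.331356) = -0.569834
  k2 = f(0.420000, -0.411133) = -0.725899
  k3 = f(0.420000, -0.432982) = -0.758673
  k4 = f(0.560000, -0.543784) = -0.961277
  y ← -0.331356 + (0.28/6)·(k1 + 2k2 + 2k3 + k4) = -0.541368
y(0.56) ≈ -0.5414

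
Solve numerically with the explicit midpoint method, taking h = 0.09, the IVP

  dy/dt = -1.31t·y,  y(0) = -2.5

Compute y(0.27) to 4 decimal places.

-2.3831

Midpoint: k1 = f(t_n, y_n); k2 = f(t_n + h/2, y_n + (h/2)·k1); y_{n+1} = y_n + h·k2.
t=0.000000, y=-2.500000:
  k1 = f(0.000000, -2.500000) = 0.000000
  k2 = f(0.045000, -2.500000) = 0.147375
  y ← -2.500000 + 0.09·0.147375 = -2.486736
t=0.090000, y=-2.486736:
  k1 = f(0.090000, -2.486736) = 0.293186
  k2 = f(0.135000, -2.473543) = 0.437446
  y ← -2.486736 + 0.09·0.437446 = -2.447366
t=0.180000, y=-2.447366:
  k1 = f(0.180000, -2.447366) = 0.577089
  k2 = f(0.225000, -2.421397) = 0.713707
  y ← -2.447366 + 0.09·0.713707 = -2.383132
y(0.27) ≈ -2.3831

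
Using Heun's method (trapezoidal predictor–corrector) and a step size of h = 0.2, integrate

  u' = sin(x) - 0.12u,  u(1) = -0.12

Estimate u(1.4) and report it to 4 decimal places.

0.2463

Heun: k1 = f(x_n, u_n); k2 = f(x_n + h, u_n + h·k1); u_{n+1} = u_n + (h/2)·(k1 + k2).
x=1.000000, u=-0.120000:
  k1 = f(1.000000, -0.120000) = 0.855871
  k2 = f(1.200000, 0.051174) = 0.925898
  u ← -0.120000 + (0.2/2)·(0.855871 + 0.925898) = 0.058177
x=1.200000, u=0.058177:
  k1 = f(1.200000, 0.058177) = 0.925058
  k2 = f(1.400000, 0.243188) = 0.956267
  u ← 0.058177 + (0.2/2)·(0.925058 + 0.956267) = 0.246309
u(1.4) ≈ 0.2463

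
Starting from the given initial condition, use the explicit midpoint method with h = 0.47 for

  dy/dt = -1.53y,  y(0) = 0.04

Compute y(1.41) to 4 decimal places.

Midpoint: k1 = f(t_n, y_n); k2 = f(t_n + h/2, y_n + (h/2)·k1); y_{n+1} = y_n + h·k2.
t=0.000000, y=0.040000:
  k1 = f(0.000000, 0.040000) = -0.061200
  k2 = f(0.235000, 0.025618) = -0.039196
  y ← 0.040000 + 0.47·(-0.039196) = 0.021578
t=0.470000, y=0.021578:
  k1 = f(0.470000, 0.021578) = -0.033014
  k2 = f(0.705000, 0.013820) = -0.021144
  y ← 0.021578 + 0.47·(-0.021144) = 0.011640
t=0.940000, y=0.011640:
  k1 = f(0.940000, 0.011640) = -0.017810
  k2 = f(1.175000, 0.007455) = -0.011406
  y ← 0.011640 + 0.47·(-0.011406) = 0.006279
y(1.41) ≈ 0.0063

0.0063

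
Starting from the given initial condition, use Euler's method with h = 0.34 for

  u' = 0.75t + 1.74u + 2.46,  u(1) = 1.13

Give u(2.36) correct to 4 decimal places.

Euler: u_{n+1} = u_n + h·f(t_n, u_n).
t=1.000000, u=1.130000: f=5.176200 → u ← 1.130000 + 0.34·5.176200 = 2.889908
t=1.340000, u=2.889908: f=8.493440 → u ← 2.889908 + 0.34·8.493440 = 5.777678
t=1.680000, u=5.777678: f=13.773159 → u ← 5.777678 + 0.34·13.773159 = 10.460552
t=2.020000, u=10.460552: f=22.176360 → u ← 10.460552 + 0.34·22.176360 = 18.000514
u(2.36) ≈ 18.0005

18.0005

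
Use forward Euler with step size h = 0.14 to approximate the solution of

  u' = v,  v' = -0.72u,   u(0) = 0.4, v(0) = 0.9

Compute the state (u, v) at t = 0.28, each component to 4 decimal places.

0.6464, 0.8067

Euler on (u,v): u_{n+1} = u_n + h·u', v_{n+1} = v_n + h·v'.
0.000000: (0.400000, 0.900000); f=(0.900000, -0.288000) → (0.526000, 0.859680)
0.140000: (0.526000, 0.859680); f=(0.859680, -0.378720) → (0.646355, 0.806659)
(u(0.28), v(0.28)) ≈ (0.6464, 0.8067)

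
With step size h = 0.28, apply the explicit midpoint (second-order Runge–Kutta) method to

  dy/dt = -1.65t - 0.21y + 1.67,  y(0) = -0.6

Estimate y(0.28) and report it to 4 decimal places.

Midpoint: k1 = f(t_n, y_n); k2 = f(t_n + h/2, y_n + (h/2)·k1); y_{n+1} = y_n + h·k2.
t=0.000000, y=-0.600000:
  k1 = f(0.000000, -0.600000) = 1.796000
  k2 = f(0.140000, -0.348560) = 1.512198
  y ← -0.600000 + 0.28·1.512198 = -0.176585
y(0.28) ≈ -0.1766

-0.1766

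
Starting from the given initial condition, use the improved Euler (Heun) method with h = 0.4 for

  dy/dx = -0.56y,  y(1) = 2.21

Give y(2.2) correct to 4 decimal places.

Heun: k1 = f(x_n, y_n); k2 = f(x_n + h, y_n + h·k1); y_{n+1} = y_n + (h/2)·(k1 + k2).
x=1.000000, y=2.210000:
  k1 = f(1.000000, 2.210000) = -1.237600
  k2 = f(1.400000, 1.714960) = -0.960378
  y ← 2.210000 + (0.4/2)·(-1.237600 + (-0.960378)) = 1.770404
x=1.400000, y=1.770404:
  k1 = f(1.400000, 1.770404) = -0.991427
  k2 = f(1.800000, 1.373834) = -0.769347
  y ← 1.770404 + (0.4/2)·(-0.991427 + (-0.769347)) = 1.418250
x=1.800000, y=1.418250:
  k1 = f(1.800000, 1.418250) = -0.794220
  k2 = f(2.200000, 1.100562) = -0.616315
  y ← 1.418250 + (0.4/2)·(-0.794220 + (-0.616315)) = 1.136143
y(2.2) ≈ 1.1361

1.1361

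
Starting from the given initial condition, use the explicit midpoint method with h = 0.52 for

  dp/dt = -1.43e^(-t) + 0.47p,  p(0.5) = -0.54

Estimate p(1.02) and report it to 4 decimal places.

-1.0910

Midpoint: k1 = f(t_n, p_n); k2 = f(t_n + h/2, p_n + (h/2)·k1); p_{n+1} = p_n + h·k2.
t=0.500000, p=-0.540000:
  k1 = f(0.500000, -0.540000) = -1.121139
  k2 = f(0.760000, -0.831496) = -1.059566
  p ← -0.540000 + 0.52·(-1.059566) = -1.090974
p(1.02) ≈ -1.0910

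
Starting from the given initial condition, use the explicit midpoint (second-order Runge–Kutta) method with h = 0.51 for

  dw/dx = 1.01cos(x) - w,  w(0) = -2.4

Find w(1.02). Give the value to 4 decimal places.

Midpoint: k1 = f(x_n, w_n); k2 = f(x_n + h/2, w_n + (h/2)·k1); w_{n+1} = w_n + h·k2.
x=0.000000, w=-2.400000:
  k1 = f(0.000000, -2.400000) = 3.410000
  k2 = f(0.255000, -1.530450) = 2.507790
  w ← -2.400000 + 0.51·2.507790 = -1.121027
x=0.510000, w=-1.121027:
  k1 = f(0.510000, -1.121027) = 2.002499
  k2 = f(0.765000, -0.610390) = 1.338986
  w ← -1.121027 + 0.51·1.338986 = -0.438144
w(1.02) ≈ -0.4381

-0.4381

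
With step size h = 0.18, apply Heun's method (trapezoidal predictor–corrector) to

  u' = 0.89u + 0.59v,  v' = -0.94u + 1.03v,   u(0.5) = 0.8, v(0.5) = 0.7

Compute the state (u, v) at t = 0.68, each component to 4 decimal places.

Heun on (u,v): k1 = f(t_n, state_n); k2 = f(t_n + h, state_n + h·k1); state_{n+1} = state_n + (h/2)·(k1 + k2).
0.500000: (0.800000, 0.700000)
  k1 = (1.125000, -0.031000)
  predictor → (1.002500, 0.694420)
  k2 = (1.301933, -0.227097)
  → (1.018424, 0.676771)
(u(0.68), v(0.68)) ≈ (1.0184, 0.6768)

1.0184, 0.6768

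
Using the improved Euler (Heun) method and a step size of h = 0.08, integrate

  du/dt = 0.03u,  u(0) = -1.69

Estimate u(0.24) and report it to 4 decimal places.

-1.7022

Heun: k1 = f(t_n, u_n); k2 = f(t_n + h, u_n + h·k1); u_{n+1} = u_n + (h/2)·(k1 + k2).
t=0.000000, u=-1.690000:
  k1 = f(0.000000, -1.690000) = -0.050700
  k2 = f(0.080000, -1.694056) = -0.050822
  u ← -1.690000 + (0.08/2)·(-0.050700 + (-0.050822)) = -1.694061
t=0.080000, u=-1.694061:
  k1 = f(0.080000, -1.694061) = -0.050822
  k2 = f(0.160000, -1.698127) = -0.050944
  u ← -1.694061 + (0.08/2)·(-0.050822 + (-0.050944)) = -1.698131
t=0.160000, u=-1.698131:
  k1 = f(0.160000, -1.698131) = -0.050944
  k2 = f(0.240000, -1.702207) = -0.051066
  u ← -1.698131 + (0.08/2)·(-0.050944 + (-0.051066)) = -1.702212
u(0.24) ≈ -1.7022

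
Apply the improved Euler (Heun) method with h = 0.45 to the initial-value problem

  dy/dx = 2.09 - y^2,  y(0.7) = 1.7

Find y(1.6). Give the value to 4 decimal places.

Heun: k1 = f(x_n, y_n); k2 = f(x_n + h, y_n + h·k1); y_{n+1} = y_n + (h/2)·(k1 + k2).
x=0.700000, y=1.700000:
  k1 = f(0.700000, 1.700000) = -0.800000
  k2 = f(1.150000, 1.340000) = 0.294400
  y ← 1.700000 + (0.45/2)·(-0.800000 + 0.294400) = 1.586240
x=1.150000, y=1.586240:
  k1 = f(1.150000, 1.586240) = -0.426157
  k2 = f(1.600000, 1.394469) = 0.145456
  y ← 1.586240 + (0.45/2)·(-0.426157 + 0.145456) = 1.523082
y(1.6) ≈ 1.5231

1.5231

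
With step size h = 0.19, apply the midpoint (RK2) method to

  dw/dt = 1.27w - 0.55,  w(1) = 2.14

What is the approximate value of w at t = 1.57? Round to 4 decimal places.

Midpoint: k1 = f(t_n, w_n); k2 = f(t_n + h/2, w_n + (h/2)·k1); w_{n+1} = w_n + h·k2.
t=1.000000, w=2.140000:
  k1 = f(1.000000, 2.140000) = 2.167800
  k2 = f(1.095000, 2.345941) = 2.429345
  w ← 2.140000 + 0.19·2.429345 = 2.601576
t=1.190000, w=2.601576:
  k1 = f(1.190000, 2.601576) = 2.754001
  k2 = f(1.285000, 2.863206) = 3.086271
  w ← 2.601576 + 0.19·3.086271 = 3.187967
t=1.380000, w=3.187967:
  k1 = f(1.380000, 3.187967) = 3.498718
  k2 = f(1.475000, 3.520345) = 3.920839
  w ← 3.187967 + 0.19·3.920839 = 3.932926
w(1.57) ≈ 3.9329

3.9329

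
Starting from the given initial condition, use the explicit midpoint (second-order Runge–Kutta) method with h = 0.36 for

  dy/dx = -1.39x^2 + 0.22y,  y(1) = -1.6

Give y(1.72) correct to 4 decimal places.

Midpoint: k1 = f(x_n, y_n); k2 = f(x_n + h/2, y_n + (h/2)·k1); y_{n+1} = y_n + h·k2.
x=1.000000, y=-1.600000:
  k1 = f(1.000000, -1.600000) = -1.742000
  k2 = f(1.180000, -1.913560) = -2.356419
  y ← -1.600000 + 0.36·(-2.356419) = -2.448311
x=1.360000, y=-2.448311:
  k1 = f(1.360000, -2.448311) = -3.109572
  k2 = f(1.540000, -3.008034) = -3.958291
  y ← -2.448311 + 0.36·(-3.958291) = -3.873296
y(1.72) ≈ -3.8733

-3.8733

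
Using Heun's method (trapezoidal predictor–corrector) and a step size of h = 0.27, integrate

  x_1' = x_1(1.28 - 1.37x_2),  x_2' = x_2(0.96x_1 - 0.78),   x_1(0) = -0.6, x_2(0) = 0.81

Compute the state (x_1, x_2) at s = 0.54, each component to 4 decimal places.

-0.7892, 0.3868

Heun on (x_1,x_2): k1 = f(s_n, state_n); k2 = f(s_n + h, state_n + h·k1); state_{n+1} = state_n + (h/2)·(k1 + k2).
0.000000: (-0.600000, 0.810000)
  k1 = (-0.102180, -1.098360)
  predictor → (-0.627589, 0.513443)
  k2 = (-0.361857, -0.709827)
  → (-0.662645, 0.565895)
0.270000: (-0.662645, 0.565895)
  k1 = (-0.334453, -0.801386)
  predictor → (-0.752947, 0.349521)
  k2 = (-0.603229, -0.525270)
  → (-0.789232, 0.386796)
(x_1(0.54), x_2(0.54)) ≈ (-0.7892, 0.3868)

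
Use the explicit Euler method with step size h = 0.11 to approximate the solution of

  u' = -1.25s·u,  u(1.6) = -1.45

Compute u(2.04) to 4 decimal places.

Euler: u_{n+1} = u_n + h·f(s_n, u_n).
s=1.600000, u=-1.450000: f=2.900000 → u ← -1.450000 + 0.11·2.900000 = -1.131000
s=1.710000, u=-1.131000: f=2.417513 → u ← -1.131000 + 0.11·2.417513 = -0.865074
s=1.820000, u=-0.865074: f=1.968042 → u ← -0.865074 + 0.11·1.968042 = -0.648589
s=1.930000, u=-0.648589: f=1.564721 → u ← -0.648589 + 0.11·1.564721 = -0.476470
u(2.04) ≈ -0.4765

-0.4765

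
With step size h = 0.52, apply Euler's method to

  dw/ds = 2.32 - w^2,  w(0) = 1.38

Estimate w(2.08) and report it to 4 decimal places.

Euler: w_{n+1} = w_n + h·f(s_n, w_n).
s=0.000000, w=1.380000: f=0.415600 → w ← 1.380000 + 0.52·0.415600 = 1.596112
s=0.520000, w=1.596112: f=-0.227574 → w ← 1.596112 + 0.52·(-0.227574) = 1.477774
s=1.040000, w=1.477774: f=0.136185 → w ← 1.477774 + 0.52·0.136185 = 1.548590
s=1.560000, w=1.548590: f=-0.078130 → w ← 1.548590 + 0.52·(-0.078130) = 1.507962
w(2.08) ≈ 1.5080

1.5080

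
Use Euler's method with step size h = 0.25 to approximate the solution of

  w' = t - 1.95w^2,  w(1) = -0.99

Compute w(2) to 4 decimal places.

-5.2678

Euler: w_{n+1} = w_n + h·f(t_n, w_n).
t=1.000000, w=-0.990000: f=-0.911195 → w ← -0.990000 + 0.25·(-0.911195) = -1.217799
t=1.250000, w=-1.217799: f=-1.641916 → w ← -1.217799 + 0.25·(-1.641916) = -1.628278
t=1.500000, w=-1.628278: f=-3.670012 → w ← -1.628278 + 0.25·(-3.670012) = -2.545781
t=1.750000, w=-2.545781: f=-10.887950 → w ← -2.545781 + 0.25·(-10.887950) = -5.267768
w(2) ≈ -5.2678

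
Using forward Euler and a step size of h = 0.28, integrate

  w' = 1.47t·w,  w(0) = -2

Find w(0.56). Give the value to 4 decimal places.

Euler: w_{n+1} = w_n + h·f(t_n, w_n).
t=0.000000, w=-2.000000: f=0.000000 → w ← -2.000000 + 0.28·0.000000 = -2.000000
t=0.280000, w=-2.000000: f=-0.823200 → w ← -2.000000 + 0.28·(-0.823200) = -2.230496
w(0.56) ≈ -2.2305

-2.2305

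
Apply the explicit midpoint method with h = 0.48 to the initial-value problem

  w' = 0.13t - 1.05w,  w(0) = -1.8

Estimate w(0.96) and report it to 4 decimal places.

-0.6519

Midpoint: k1 = f(t_n, w_n); k2 = f(t_n + h/2, w_n + (h/2)·k1); w_{n+1} = w_n + h·k2.
t=0.000000, w=-1.800000:
  k1 = f(0.000000, -1.800000) = 1.890000
  k2 = f(0.240000, -1.346400) = 1.444920
  w ← -1.800000 + 0.48·1.444920 = -1.106438
t=0.480000, w=-1.106438:
  k1 = f(0.480000, -1.106438) = 1.224160
  k2 = f(0.720000, -0.812640) = 0.946872
  w ← -1.106438 + 0.48·0.946872 = -0.651940
w(0.96) ≈ -0.6519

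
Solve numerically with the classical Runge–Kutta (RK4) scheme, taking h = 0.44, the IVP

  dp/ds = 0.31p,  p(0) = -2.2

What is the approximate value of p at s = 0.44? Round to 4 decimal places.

-2.5215

RK4: k1 = f(s_n, p_n); k2 = f(s_n + h/2, p_n + (h/2)·k1); k3 = f(s_n + h/2, p_n + (h/2)·k2); k4 = f(s_n + h, p_n + h·k3); p_{n+1} = p_n + (h/6)·(k1 + 2k2 + 2k3 + k4).
s=0.000000, p=-2.200000:
  k1 = f(0.000000, -2.200000) = -0.682000
  k2 = f(0.220000, -2.350040) = -0.728512
  k3 = f(0.220000, -2.360273) = -0.731685
  k4 = f(0.440000, -2.521941) = -0.781802
  p ← -2.200000 + (0.44/6)·(k1 + 2k2 + 2k3 + k4) = -2.521508
p(0.44) ≈ -2.5215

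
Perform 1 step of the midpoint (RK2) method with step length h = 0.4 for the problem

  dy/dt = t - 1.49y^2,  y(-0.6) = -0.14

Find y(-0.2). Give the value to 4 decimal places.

-0.3421

Midpoint: k1 = f(t_n, y_n); k2 = f(t_n + h/2, y_n + (h/2)·k1); y_{n+1} = y_n + h·k2.
t=-0.600000, y=-0.140000:
  k1 = f(-0.600000, -0.140000) = -0.629204
  k2 = f(-0.400000, -0.265841) = -0.505300
  y ← -0.140000 + 0.4·(-0.505300) = -0.342120
y(-0.2) ≈ -0.3421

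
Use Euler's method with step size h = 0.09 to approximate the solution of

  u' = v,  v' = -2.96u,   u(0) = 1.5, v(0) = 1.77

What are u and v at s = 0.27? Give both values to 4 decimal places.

1.8662, 0.4535

Euler on (u,v): u_{n+1} = u_n + h·u', v_{n+1} = v_n + h·v'.
0.000000: (1.500000, 1.770000); f=(1.770000, -4.440000) → (1.659300, 1.370400)
0.090000: (1.659300, 1.370400); f=(1.370400, -4.911528) → (1.782636, 0.928362)
0.180000: (1.782636, 0.928362); f=(0.928362, -5.276603) → (1.866189, 0.453468)
(u(0.27), v(0.27)) ≈ (1.8662, 0.4535)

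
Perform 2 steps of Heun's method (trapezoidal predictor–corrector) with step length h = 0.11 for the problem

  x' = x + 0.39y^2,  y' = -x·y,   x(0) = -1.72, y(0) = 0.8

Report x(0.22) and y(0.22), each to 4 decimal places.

-2.0514, 1.2078

Heun on (x,y): k1 = f(s_n, state_n); k2 = f(s_n + h, state_n + h·k1); state_{n+1} = state_n + (h/2)·(k1 + k2).
0.000000: (-1.720000, 0.800000)
  k1 = (-1.470400, 1.376000)
  predictor → (-1.881744, 0.951360)
  k2 = (-1.528761, 1.790216)
  → (-1.884954, 0.974142)
0.110000: (-1.884954, 0.974142)
  k1 = (-1.514862, 1.836212)
  predictor → (-2.051589, 1.176125)
  k2 = (-1.512113, 2.412925)
  → (-2.051437, 1.207844)
(x(0.22), y(0.22)) ≈ (-2.0514, 1.2078)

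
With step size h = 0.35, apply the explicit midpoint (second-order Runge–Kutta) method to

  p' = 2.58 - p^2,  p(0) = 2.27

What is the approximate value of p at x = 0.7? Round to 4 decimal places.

Midpoint: k1 = f(x_n, p_n); k2 = f(x_n + h/2, p_n + (h/2)·k1); p_{n+1} = p_n + h·k2.
x=0.000000, p=2.270000:
  k1 = f(0.000000, 2.270000) = -2.572900
  k2 = f(0.175000, 1.819743) = -0.731463
  p ← 2.270000 + 0.35·(-0.731463) = 2.013988
x=0.350000, p=2.013988:
  k1 = f(0.350000, 2.013988) = -1.476148
  k2 = f(0.525000, 1.755662) = -0.502350
  p ← 2.013988 + 0.35·(-0.502350) = 1.838166
p(0.7) ≈ 1.8382

1.8382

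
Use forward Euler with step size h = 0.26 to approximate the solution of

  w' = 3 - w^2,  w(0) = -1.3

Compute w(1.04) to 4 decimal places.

Euler: w_{n+1} = w_n + h·f(x_n, w_n).
x=0.000000, w=-1.300000: f=1.310000 → w ← -1.300000 + 0.26·1.310000 = -0.959400
x=0.260000, w=-0.959400: f=2.079552 → w ← -0.959400 + 0.26·2.079552 = -0.418717
x=0.520000, w=-0.418717: f=2.824676 → w ← -0.418717 + 0.26·2.824676 = 0.315699
x=0.780000, w=0.315699: f=2.900334 → w ← 0.315699 + 0.26·2.900334 = 1.069786
w(1.04) ≈ 1.0698

1.0698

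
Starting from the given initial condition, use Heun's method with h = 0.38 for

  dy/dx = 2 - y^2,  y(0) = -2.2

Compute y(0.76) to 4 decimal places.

Heun: k1 = f(x_n, y_n); k2 = f(x_n + h, y_n + h·k1); y_{n+1} = y_n + (h/2)·(k1 + k2).
x=0.000000, y=-2.200000:
  k1 = f(0.000000, -2.200000) = -2.840000
  k2 = f(0.380000, -3.279200) = -8.753153
  y ← -2.200000 + (0.38/2)·(-2.840000 + (-8.753153)) = -4.402699
x=0.380000, y=-4.402699:
  k1 = f(0.380000, -4.402699) = -17.383758
  k2 = f(0.760000, -11.008527) = -119.187672
  y ← -4.402699 + (0.38/2)·(-17.383758 + (-119.187672)) = -30.351271
y(0.76) ≈ -30.3513

-30.3513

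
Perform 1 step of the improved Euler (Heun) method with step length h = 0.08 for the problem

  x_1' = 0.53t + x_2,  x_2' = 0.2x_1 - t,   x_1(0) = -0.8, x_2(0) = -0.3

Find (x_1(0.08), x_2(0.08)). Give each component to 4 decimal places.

Heun on (x_1,x_2): k1 = f(t_n, state_n); k2 = f(t_n + h, state_n + h·k1); state_{n+1} = state_n + (h/2)·(k1 + k2).
0.000000: (-0.800000, -0.300000)
  k1 = (-0.300000, -0.160000)
  predictor → (-0.824000, -0.312800)
  k2 = (-0.270400, -0.244800)
  → (-0.822816, -0.316192)
(x_1(0.08), x_2(0.08)) ≈ (-0.8228, -0.3162)

-0.8228, -0.3162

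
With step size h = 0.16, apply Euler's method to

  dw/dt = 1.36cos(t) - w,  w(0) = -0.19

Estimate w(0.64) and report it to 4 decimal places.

0.5525

Euler: w_{n+1} = w_n + h·f(t_n, w_n).
t=0.000000, w=-0.190000: f=1.550000 → w ← -0.190000 + 0.16·1.550000 = 0.058000
t=0.160000, w=0.058000: f=1.284629 → w ← 0.058000 + 0.16·1.284629 = 0.263541
t=0.320000, w=0.263541: f=1.027420 → w ← 0.263541 + 0.16·1.027420 = 0.427928
t=0.480000, w=0.427928: f=0.778385 → w ← 0.427928 + 0.16·0.778385 = 0.552469
w(0.64) ≈ 0.5525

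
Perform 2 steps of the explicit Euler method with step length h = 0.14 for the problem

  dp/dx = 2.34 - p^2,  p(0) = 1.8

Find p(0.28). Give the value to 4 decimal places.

1.6093

Euler: p_{n+1} = p_n + h·f(x_n, p_n).
x=0.000000, p=1.800000: f=-0.900000 → p ← 1.800000 + 0.14·(-0.900000) = 1.674000
x=0.140000, p=1.674000: f=-0.462276 → p ← 1.674000 + 0.14·(-0.462276) = 1.609281
p(0.28) ≈ 1.6093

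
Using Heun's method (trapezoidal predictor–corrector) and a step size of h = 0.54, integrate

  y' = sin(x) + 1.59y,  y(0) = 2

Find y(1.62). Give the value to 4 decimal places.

Heun: k1 = f(x_n, y_n); k2 = f(x_n + h, y_n + h·k1); y_{n+1} = y_n + (h/2)·(k1 + k2).
x=0.000000, y=2.000000:
  k1 = f(0.000000, 2.000000) = 3.180000
  k2 = f(0.540000, 3.717200) = 6.424484
  y ← 2.000000 + (0.54/2)·(3.180000 + 6.424484) = 4.593211
x=0.540000, y=4.593211:
  k1 = f(0.540000, 4.593211) = 7.817341
  k2 = f(1.080000, 8.814575) = 14.897132
  y ← 4.593211 + (0.54/2)·(7.817341 + 14.897132) = 10.726118
x=1.080000, y=10.726118:
  k1 = f(1.080000, 10.726118) = 17.936486
  k2 = f(1.620000, 20.411821) = 33.453585
  y ← 10.726118 + (0.54/2)·(17.936486 + 33.453585) = 24.601437
y(1.62) ≈ 24.6014

24.6014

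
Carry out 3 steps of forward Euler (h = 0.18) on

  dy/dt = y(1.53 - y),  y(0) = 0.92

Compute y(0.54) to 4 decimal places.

Euler: y_{n+1} = y_n + h·f(t_n, y_n).
t=0.000000, y=0.920000: f=0.561200 → y ← 0.920000 + 0.18·0.561200 = 1.021016
t=0.180000, y=1.021016: f=0.519681 → y ← 1.021016 + 0.18·0.519681 = 1.114559
t=0.360000, y=1.114559: f=0.463034 → y ← 1.114559 + 0.18·0.463034 = 1.197905
y(0.54) ≈ 1.1979

1.1979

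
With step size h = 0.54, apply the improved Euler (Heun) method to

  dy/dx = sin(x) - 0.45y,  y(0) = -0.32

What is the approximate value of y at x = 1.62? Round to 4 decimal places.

Heun: k1 = f(x_n, y_n); k2 = f(x_n + h, y_n + h·k1); y_{n+1} = y_n + (h/2)·(k1 + k2).
x=0.000000, y=-0.320000:
  k1 = f(0.000000, -0.320000) = 0.144000
  k2 = f(0.540000, -0.242240) = 0.623144
  y ← -0.320000 + (0.54/2)·(0.144000 + 0.623144) = -0.112871
x=0.540000, y=-0.112871:
  k1 = f(0.540000, -0.112871) = 0.564928
  k2 = f(1.080000, 0.192190) = 0.795472
  y ← -0.112871 + (0.54/2)·(0.564928 + 0.795472) = 0.254437
x=1.080000, y=0.254437:
  k1 = f(1.080000, 0.254437) = 0.767461
  k2 = f(1.620000, 0.668866) = 0.697800
  y ← 0.254437 + (0.54/2)·(0.767461 + 0.697800) = 0.650057
y(1.62) ≈ 0.6501

0.6501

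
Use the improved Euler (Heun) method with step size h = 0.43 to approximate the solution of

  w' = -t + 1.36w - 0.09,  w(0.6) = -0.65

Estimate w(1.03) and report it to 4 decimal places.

-1.6172

Heun: k1 = f(t_n, w_n); k2 = f(t_n + h, w_n + h·k1); w_{n+1} = w_n + (h/2)·(k1 + k2).
t=0.600000, w=-0.650000:
  k1 = f(0.600000, -0.650000) = -1.574000
  k2 = f(1.030000, -1.326820) = -2.924475
  w ← -0.650000 + (0.43/2)·(-1.574000 + (-2.924475)) = -1.617172
w(1.03) ≈ -1.6172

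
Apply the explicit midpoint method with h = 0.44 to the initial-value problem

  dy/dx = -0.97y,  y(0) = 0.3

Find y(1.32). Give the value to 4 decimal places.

Midpoint: k1 = f(x_n, y_n); k2 = f(x_n + h/2, y_n + (h/2)·k1); y_{n+1} = y_n + h·k2.
x=0.000000, y=0.300000:
  k1 = f(0.000000, 0.300000) = -0.291000
  k2 = f(0.220000, 0.235980) = -0.228901
  y ← 0.300000 + 0.44·(-0.228901) = 0.199284
x=0.440000, y=0.199284:
  k1 = f(0.440000, 0.199284) = -0.193305
  k2 = f(0.660000, 0.156757) = -0.152054
  y ← 0.199284 + 0.44·(-0.152054) = 0.132380
x=0.880000, y=0.132380:
  k1 = f(0.880000, 0.132380) = -0.128409
  k2 = f(1.100000, 0.104130) = -0.101006
  y ← 0.132380 + 0.44·(-0.101006) = 0.087937
y(1.32) ≈ 0.0879

0.0879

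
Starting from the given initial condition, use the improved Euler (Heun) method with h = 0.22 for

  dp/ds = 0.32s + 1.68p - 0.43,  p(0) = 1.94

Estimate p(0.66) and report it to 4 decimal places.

5.3605

Heun: k1 = f(s_n, p_n); k2 = f(s_n + h, p_n + h·k1); p_{n+1} = p_n + (h/2)·(k1 + k2).
s=0.000000, p=1.940000:
  k1 = f(0.000000, 1.940000) = 2.829200
  k2 = f(0.220000, 2.562424) = 3.945272
  p ← 1.940000 + (0.22/2)·(2.829200 + 3.945272) = 2.685192
s=0.220000, p=2.685192:
  k1 = f(0.220000, 2.685192) = 4.151522
  k2 = f(0.440000, 3.598527) = 5.756325
  p ← 2.685192 + (0.22/2)·(4.151522 + 5.756325) = 3.775055
s=0.440000, p=3.775055:
  k1 = f(0.440000, 3.775055) = 6.052893
  k2 = f(0.660000, 5.106692) = 8.360442
  p ← 3.775055 + (0.22/2)·(6.052893 + 8.360442) = 5.360522
p(0.66) ≈ 5.3605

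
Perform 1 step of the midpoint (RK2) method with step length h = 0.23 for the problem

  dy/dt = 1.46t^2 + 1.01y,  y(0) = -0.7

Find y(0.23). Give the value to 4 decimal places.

-0.8771

Midpoint: k1 = f(t_n, y_n); k2 = f(t_n + h/2, y_n + (h/2)·k1); y_{n+1} = y_n + h·k2.
t=0.000000, y=-0.700000:
  k1 = f(0.000000, -0.700000) = -0.707000
  k2 = f(0.115000, -0.781305) = -0.769810
  y ← -0.700000 + 0.23·(-0.769810) = -0.877056
y(0.23) ≈ -0.8771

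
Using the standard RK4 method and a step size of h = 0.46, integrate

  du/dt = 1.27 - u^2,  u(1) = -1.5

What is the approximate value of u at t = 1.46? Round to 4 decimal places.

RK4: k1 = f(t_n, u_n); k2 = f(t_n + h/2, u_n + (h/2)·k1); k3 = f(t_n + h/2, u_n + (h/2)·k2); k4 = f(t_n + h, u_n + h·k3); u_{n+1} = u_n + (h/6)·(k1 + 2k2 + 2k3 + k4).
t=1.000000, u=-1.500000:
  k1 = f(1.000000, -1.500000) = -0.980000
  k2 = f(1.230000, -1.725400) = -1.707005
  k3 = f(1.230000, -1.892611) = -2.311977
  k4 = f(1.460000, -2.563509) = -5.301581
  u ← -1.500000 + (0.46/6)·(k1 + 2k2 + 2k3 + k4) = -2.597832
u(1.46) ≈ -2.5978

-2.5978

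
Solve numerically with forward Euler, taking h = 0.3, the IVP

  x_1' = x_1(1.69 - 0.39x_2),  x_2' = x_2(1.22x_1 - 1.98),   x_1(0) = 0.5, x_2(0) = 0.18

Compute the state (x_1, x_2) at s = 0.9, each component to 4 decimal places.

Euler on (x_1,x_2): x_1_{n+1} = x_1_n + h·x_1', x_2_{n+1} = x_2_n + h·x_2'.
0.000000: (0.500000, 0.180000); f=(0.809900, -0.246600) → (0.742970, 0.106020)
0.300000: (0.742970, 0.106020); f=(1.224899, -0.113821) → (1.110440, 0.071874)
0.600000: (1.110440, 0.071874); f=(1.845517, -0.044940) → (1.664095, 0.058392)
(x_1(0.9), x_2(0.9)) ≈ (1.6641, 0.0584)

1.6641, 0.0584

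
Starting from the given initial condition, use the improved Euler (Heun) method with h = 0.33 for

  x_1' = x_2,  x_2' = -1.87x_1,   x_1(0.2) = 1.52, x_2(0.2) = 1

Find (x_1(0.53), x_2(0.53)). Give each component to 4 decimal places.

Heun on (x_1,x_2): k1 = f(x_n, state_n); k2 = f(x_n + h, state_n + h·k1); state_{n+1} = state_n + (h/2)·(k1 + k2).
0.200000: (1.520000, 1.000000)
  k1 = (1.000000, -2.842400)
  predictor → (1.850000, 0.062008)
  k2 = (0.062008, -3.459500)
  → (1.695231, -0.039813)
(x_1(0.53), x_2(0.53)) ≈ (1.6952, -0.0398)

1.6952, -0.0398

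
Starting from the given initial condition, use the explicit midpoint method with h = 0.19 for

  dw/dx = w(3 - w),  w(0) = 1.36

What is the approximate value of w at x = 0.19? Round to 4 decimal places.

1.7865

Midpoint: k1 = f(x_n, w_n); k2 = f(x_n + h/2, w_n + (h/2)·k1); w_{n+1} = w_n + h·k2.
x=0.000000, w=1.360000:
  k1 = f(0.000000, 1.360000) = 2.230400
  k2 = f(0.095000, 1.571888) = 2.244832
  w ← 1.360000 + 0.19·2.244832 = 1.786518
w(0.19) ≈ 1.7865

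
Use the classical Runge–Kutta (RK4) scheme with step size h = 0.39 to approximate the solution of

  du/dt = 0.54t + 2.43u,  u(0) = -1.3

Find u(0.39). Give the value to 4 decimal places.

RK4: k1 = f(t_n, u_n); k2 = f(t_n + h/2, u_n + (h/2)·k1); k3 = f(t_n + h/2, u_n + (h/2)·k2); k4 = f(t_n + h, u_n + h·k3); u_{n+1} = u_n + (h/6)·(k1 + 2k2 + 2k3 + k4).
t=0.000000, u=-1.300000:
  k1 = f(0.000000, -1.300000) = -3.159000
  k2 = f(0.195000, -1.916005) = -4.550592
  k3 = f(0.195000, -2.187365) = -5.209998
  k4 = f(0.390000, -3.331899) = -7.885915
  u ← -1.300000 + (0.39/6)·(k1 + 2k2 + 2k3 + k4) = -3.286796
u(0.39) ≈ -3.2868

-3.2868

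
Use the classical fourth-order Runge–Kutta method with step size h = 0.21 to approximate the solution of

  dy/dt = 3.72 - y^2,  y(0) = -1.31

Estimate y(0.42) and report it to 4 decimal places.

RK4: k1 = f(t_n, y_n); k2 = f(t_n + h/2, y_n + (h/2)·k1); k3 = f(t_n + h/2, y_n + (h/2)·k2); k4 = f(t_n + h, y_n + h·k3); y_{n+1} = y_n + (h/6)·(k1 + 2k2 + 2k3 + k4).
t=0.000000, y=-1.310000:
  k1 = f(0.000000, -1.310000) = 2.003900
  k2 = f(0.105000, -1.099591) = 2.510901
  k3 = f(0.105000, -1.046355) = 2.625140
  k4 = f(0.210000, -0.758721) = 3.144343
  y ← -1.310000 + (0.21/6)·(k1 + 2k2 + 2k3 + k4) = -0.770289
t=0.210000, y=-0.770289:
  k1 = f(0.210000, -0.770289) = 3.126655
  k2 = f(0.315000, -0.441990) = 3.524645
  k3 = f(0.315000, -0.400201) = 3.559839
  k4 = f(0.420000, -0.022722) = 3.719484
  y ← -0.770289 + (0.21/6)·(k1 + 2k2 + 2k3 + k4) = -0.034760
y(0.42) ≈ -0.0348

-0.0348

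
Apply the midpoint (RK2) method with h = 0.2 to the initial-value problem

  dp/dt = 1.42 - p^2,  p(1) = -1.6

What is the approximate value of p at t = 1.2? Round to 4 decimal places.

Midpoint: k1 = f(t_n, p_n); k2 = f(t_n + h/2, p_n + (h/2)·k1); p_{n+1} = p_n + h·k2.
t=1.000000, p=-1.600000:
  k1 = f(1.000000, -1.600000) = -1.140000
  k2 = f(1.100000, -1.714000) = -1.517796
  p ← -1.600000 + 0.2·(-1.517796) = -1.903559
p(1.2) ≈ -1.9036

-1.9036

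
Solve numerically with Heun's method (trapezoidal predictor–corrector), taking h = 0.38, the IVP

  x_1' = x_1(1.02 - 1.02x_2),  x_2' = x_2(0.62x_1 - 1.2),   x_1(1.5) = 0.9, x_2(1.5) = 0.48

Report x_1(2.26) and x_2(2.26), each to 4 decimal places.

1.4440, 0.3282

Heun on (x_1,x_2): k1 = f(s_n, state_n); k2 = f(s_n + h, state_n + h·k1); state_{n+1} = state_n + (h/2)·(k1 + k2).
1.500000: (0.900000, 0.480000)
  k1 = (0.477360, -0.308160)
  predictor → (1.081397, 0.362899)
  k2 = (0.702738, -0.192167)
  → (1.124219, 0.384938)
1.880000: (1.124219, 0.384938)
  k1 = (0.705294, -0.193618)
  predictor → (1.392230, 0.311363)
  k2 = (0.977916, -0.104872)
  → (1.444028, 0.328225)
(x_1(2.26), x_2(2.26)) ≈ (1.4440, 0.3282)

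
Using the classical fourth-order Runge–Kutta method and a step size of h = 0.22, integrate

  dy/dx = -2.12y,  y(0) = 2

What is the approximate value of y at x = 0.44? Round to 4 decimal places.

RK4: k1 = f(x_n, y_n); k2 = f(x_n + h/2, y_n + (h/2)·k1); k3 = f(x_n + h/2, y_n + (h/2)·k2); k4 = f(x_n + h, y_n + h·k3); y_{n+1} = y_n + (h/6)·(k1 + 2k2 + 2k3 + k4).
x=0.000000, y=2.000000:
  k1 = f(0.000000, 2.000000) = -4.240000
  k2 = f(0.110000, 1.533600) = -3.251232
  k3 = f(0.110000, 1.642364) = -3.481813
  k4 = f(0.220000, 1.234001) = -2.616083
  y ← 2.000000 + (0.22/6)·(k1 + 2k2 + 2k3 + k4) = 1.254854
x=0.220000, y=1.254854:
  k1 = f(0.220000, 1.254854) = -2.660290
  k2 = f(0.330000, 0.962222) = -2.039910
  k3 = f(0.330000, 1.030464) = -2.184583
  k4 = f(0.440000, 0.774245) = -1.641400
  y ← 1.254854 + (0.22/6)·(k1 + 2k2 + 2k3 + k4) = 0.787329
y(0.44) ≈ 0.7873

0.7873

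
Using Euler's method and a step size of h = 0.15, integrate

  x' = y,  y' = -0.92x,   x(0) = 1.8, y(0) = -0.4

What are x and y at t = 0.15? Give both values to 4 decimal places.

Euler on (x,y): x_{n+1} = x_n + h·x', y_{n+1} = y_n + h·y'.
0.000000: (1.800000, -0.400000); f=(-0.400000, -1.656000) → (1.740000, -0.648400)
(x(0.15), y(0.15)) ≈ (1.7400, -0.6484)

1.7400, -0.6484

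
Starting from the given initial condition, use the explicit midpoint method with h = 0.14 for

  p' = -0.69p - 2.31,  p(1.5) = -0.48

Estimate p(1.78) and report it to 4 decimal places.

-0.9831

Midpoint: k1 = f(t_n, p_n); k2 = f(t_n + h/2, p_n + (h/2)·k1); p_{n+1} = p_n + h·k2.
t=1.500000, p=-0.480000:
  k1 = f(1.500000, -0.480000) = -1.978800
  k2 = f(1.570000, -0.618516) = -1.883224
  p ← -0.480000 + 0.14·(-1.883224) = -0.743651
t=1.640000, p=-0.743651:
  k1 = f(1.640000, -0.743651) = -1.796881
  k2 = f(1.710000, -0.869433) = -1.710091
  p ← -0.743651 + 0.14·(-1.710091) = -0.983064
p(1.78) ≈ -0.9831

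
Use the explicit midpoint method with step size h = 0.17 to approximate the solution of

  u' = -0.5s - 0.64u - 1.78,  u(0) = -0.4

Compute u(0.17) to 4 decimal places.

Midpoint: k1 = f(s_n, u_n); k2 = f(s_n + h/2, u_n + (h/2)·k1); u_{n+1} = u_n + h·k2.
s=0.000000, u=-0.400000:
  k1 = f(0.000000, -0.400000) = -1.524000
  k2 = f(0.085000, -0.529540) = -1.483594
  u ← -0.400000 + 0.17·(-1.483594) = -0.652211
u(0.17) ≈ -0.6522

-0.6522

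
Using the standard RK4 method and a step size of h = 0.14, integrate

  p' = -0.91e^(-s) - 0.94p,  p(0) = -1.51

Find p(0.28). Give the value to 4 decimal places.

RK4: k1 = f(s_n, p_n); k2 = f(s_n + h/2, p_n + (h/2)·k1); k3 = f(s_n + h/2, p_n + (h/2)·k2); k4 = f(s_n + h, p_n + h·k3); p_{n+1} = p_n + (h/6)·(k1 + 2k2 + 2k3 + k4).
s=0.000000, p=-1.510000:
  k1 = f(0.000000, -1.510000) = 0.509400
  k2 = f(0.070000, -1.474342) = 0.537403
  k3 = f(0.070000, -1.472382) = 0.535560
  k4 = f(0.140000, -1.435022) = 0.557804
  p ← -1.510000 + (0.14/6)·(k1 + 2k2 + 2k3 + k4) = -1.435027
s=0.140000, p=-1.435027:
  k1 = f(0.140000, -1.435027) = 0.557809
  k2 = f(0.210000, -1.395980) = 0.574590
  k3 = f(0.210000, -1.394806) = 0.573486
  k4 = f(0.280000, -1.354739) = 0.585691
  p ← -1.435027 + (0.14/6)·(k1 + 2k2 + 2k3 + k4) = -1.354768
p(0.28) ≈ -1.3548

-1.3548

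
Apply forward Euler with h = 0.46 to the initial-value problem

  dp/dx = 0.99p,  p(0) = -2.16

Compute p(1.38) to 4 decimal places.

Euler: p_{n+1} = p_n + h·f(x_n, p_n).
x=0.000000, p=-2.160000: f=-2.138400 → p ← -2.160000 + 0.46·(-2.138400) = -3.143664
x=0.460000, p=-3.143664: f=-3.112227 → p ← -3.143664 + 0.46·(-3.112227) = -4.575289
x=0.920000, p=-4.575289: f=-4.529536 → p ← -4.575289 + 0.46·(-4.529536) = -6.658875
p(1.38) ≈ -6.6589

-6.6589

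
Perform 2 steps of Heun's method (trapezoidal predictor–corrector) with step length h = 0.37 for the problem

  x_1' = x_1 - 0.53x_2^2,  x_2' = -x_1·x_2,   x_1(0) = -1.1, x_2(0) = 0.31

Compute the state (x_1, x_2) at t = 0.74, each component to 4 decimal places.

Heun on (x_1,x_2): k1 = f(t_n, state_n); k2 = f(t_n + h, state_n + h·k1); state_{n+1} = state_n + (h/2)·(k1 + k2).
0.000000: (-1.100000, 0.310000)
  k1 = (-1.150933, 0.341000)
  predictor → (-1.525845, 0.436170)
  k2 = (-1.626675, 0.665528)
  → (-1.613857, 0.496208)
0.370000: (-1.613857, 0.496208)
  k1 = (-1.744355, 0.800808)
  predictor → (-2.259269, 0.792507)
  k2 = (-2.592144, 1.790486)
  → (-2.416110, 0.975597)
(x_1(0.74), x_2(0.74)) ≈ (-2.4161, 0.9756)

-2.4161, 0.9756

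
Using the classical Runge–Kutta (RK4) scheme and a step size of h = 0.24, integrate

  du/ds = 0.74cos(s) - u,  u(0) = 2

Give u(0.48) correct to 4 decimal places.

RK4: k1 = f(s_n, u_n); k2 = f(s_n + h/2, u_n + (h/2)·k1); k3 = f(s_n + h/2, u_n + (h/2)·k2); k4 = f(s_n + h, u_n + h·k3); u_{n+1} = u_n + (h/6)·(k1 + 2k2 + 2k3 + k4).
s=0.000000, u=2.000000:
  k1 = f(0.000000, 2.000000) = -1.260000
  k2 = f(0.120000, 1.848800) = -1.114122
  k3 = f(0.120000, 1.866305) = -1.131627
  k4 = f(0.240000, 1.728410) = -1.009619
  u ← 2.000000 + (0.24/6)·(k1 + 2k2 + 2k3 + k4) = 1.729555
s=0.240000, u=1.729555:
  k1 = f(0.240000, 1.729555) = -1.010765
  k2 = f(0.360000, 1.608264) = -0.915700
  k3 = f(0.360000, 1.619671) = -0.927108
  k4 = f(0.480000, 1.507049) = -0.850673
  u ← 1.729555 + (0.24/6)·(k1 + 2k2 + 2k3 + k4) = 1.507673
u(0.48) ≈ 1.5077

1.5077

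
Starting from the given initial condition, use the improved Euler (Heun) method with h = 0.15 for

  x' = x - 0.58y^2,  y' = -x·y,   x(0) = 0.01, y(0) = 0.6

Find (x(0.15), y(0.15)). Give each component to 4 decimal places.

Heun on (x,y): k1 = f(t_n, state_n); k2 = f(t_n + h, state_n + h·k1); state_{n+1} = state_n + (h/2)·(k1 + k2).
0.000000: (0.010000, 0.600000)
  k1 = (-0.198800, -0.006000)
  predictor → (-0.019820, 0.599100)
  k2 = (-0.227994, 0.011874)
  → (-0.022010, 0.600441)
(x(0.15), y(0.15)) ≈ (-0.0220, 0.6004)

-0.0220, 0.6004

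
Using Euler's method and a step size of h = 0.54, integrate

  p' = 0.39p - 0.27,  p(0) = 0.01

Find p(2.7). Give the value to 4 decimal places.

Euler: p_{n+1} = p_n + h·f(x_n, p_n).
x=0.000000, p=0.010000: f=-0.266100 → p ← 0.010000 + 0.54·(-0.266100) = -0.133694
x=0.540000, p=-0.133694: f=-0.322141 → p ← -0.133694 + 0.54·(-0.322141) = -0.307650
x=1.080000, p=-0.307650: f=-0.389983 → p ← -0.307650 + 0.54·(-0.389983) = -0.518241
x=1.620000, p=-0.518241: f=-0.472114 → p ← -0.518241 + 0.54·(-0.472114) = -0.773183
x=2.160000, p=-0.773183: f=-0.571541 → p ← -0.773183 + 0.54·(-0.571541) = -1.081815
p(2.7) ≈ -1.0818

-1.0818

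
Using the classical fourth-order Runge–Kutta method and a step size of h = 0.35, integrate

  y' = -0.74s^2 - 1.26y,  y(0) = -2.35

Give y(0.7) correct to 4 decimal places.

RK4: k1 = f(s_n, y_n); k2 = f(s_n + h/2, y_n + (h/2)·k1); k3 = f(s_n + h/2, y_n + (h/2)·k2); k4 = f(s_n + h, y_n + h·k3); y_{n+1} = y_n + (h/6)·(k1 + 2k2 + 2k3 + k4).
s=0.000000, y=-2.350000:
  k1 = f(0.000000, -2.350000) = 2.961000
  k2 = f(0.175000, -1.831825) = 2.285437
  k3 = f(0.175000, -1.950049) = 2.434399
  k4 = f(0.350000, -1.497960) = 1.796780
  y ← -2.350000 + (0.35/6)·(k1 + 2k2 + 2k3 + k4) = -1.521815
s=0.350000, y=-1.521815:
  k1 = f(0.350000, -1.521815) = 1.826837
  k2 = f(0.525000, -1.202119) = 1.310707
  k3 = f(0.525000, -1.292442) = 1.424514
  k4 = f(0.700000, -1.023235) = 0.926677
  y ← -1.521815 + (0.35/6)·(k1 + 2k2 + 2k3 + k4) = -1.042085
y(0.7) ≈ -1.0421

-1.0421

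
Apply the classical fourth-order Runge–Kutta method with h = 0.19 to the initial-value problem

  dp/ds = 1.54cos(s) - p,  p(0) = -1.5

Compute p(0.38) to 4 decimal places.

-0.5517

RK4: k1 = f(s_n, p_n); k2 = f(s_n + h/2, p_n + (h/2)·k1); k3 = f(s_n + h/2, p_n + (h/2)·k2); k4 = f(s_n + h, p_n + h·k3); p_{n+1} = p_n + (h/6)·(k1 + 2k2 + 2k3 + k4).
s=0.000000, p=-1.500000:
  k1 = f(0.000000, -1.500000) = 3.040000
  k2 = f(0.095000, -1.211200) = 2.744256
  k3 = f(0.095000, -1.239296) = 2.772352
  k4 = f(0.190000, -0.973253) = 2.485540
  p ← -1.500000 + (0.19/6)·(k1 + 2k2 + 2k3 + k4) = -0.975639
s=0.190000, p=-0.975639:
  k1 = f(0.190000, -0.975639) = 2.487926
  k2 = f(0.285000, -0.739286) = 2.217165
  k3 = f(0.285000, -0.765009) = 2.242888
  k4 = f(0.380000, -0.549491) = 1.979634
  p ← -0.975639 + (0.19/6)·(k1 + 2k2 + 2k3 + k4) = -0.551697
p(0.38) ≈ -0.5517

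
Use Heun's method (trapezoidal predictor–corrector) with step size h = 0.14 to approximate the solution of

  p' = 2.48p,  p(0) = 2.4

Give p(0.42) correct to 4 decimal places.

6.6916

Heun: k1 = f(x_n, p_n); k2 = f(x_n + h, p_n + h·k1); p_{n+1} = p_n + (h/2)·(k1 + k2).
x=0.000000, p=2.400000:
  k1 = f(0.000000, 2.400000) = 5.952000
  k2 = f(0.140000, 3.233280) = 8.018534
  p ← 2.400000 + (0.14/2)·(5.952000 + 8.018534) = 3.377937
x=0.140000, p=3.377937:
  k1 = f(0.140000, 3.377937) = 8.377285
  k2 = f(0.280000, 4.550757) = 11.285878
  p ← 3.377937 + (0.14/2)·(8.377285 + 11.285878) = 4.754359
x=0.280000, p=4.754359:
  k1 = f(0.280000, 4.754359) = 11.790810
  k2 = f(0.420000, 6.405072) = 15.884579
  p ← 4.754359 + (0.14/2)·(11.790810 + 15.884579) = 6.691636
p(0.42) ≈ 6.6916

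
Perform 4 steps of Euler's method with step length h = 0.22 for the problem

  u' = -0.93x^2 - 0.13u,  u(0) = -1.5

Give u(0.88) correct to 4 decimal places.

Euler: u_{n+1} = u_n + h·f(x_n, u_n).
x=0.000000, u=-1.500000: f=0.195000 → u ← -1.500000 + 0.22·0.195000 = -1.457100
x=0.220000, u=-1.457100: f=0.144411 → u ← -1.457100 + 0.22·0.144411 = -1.425330
x=0.440000, u=-1.425330: f=0.005245 → u ← -1.425330 + 0.22·0.005245 = -1.424176
x=0.660000, u=-1.424176: f=-0.219965 → u ← -1.424176 + 0.22·(-0.219965) = -1.472568
u(0.88) ≈ -1.4726

-1.4726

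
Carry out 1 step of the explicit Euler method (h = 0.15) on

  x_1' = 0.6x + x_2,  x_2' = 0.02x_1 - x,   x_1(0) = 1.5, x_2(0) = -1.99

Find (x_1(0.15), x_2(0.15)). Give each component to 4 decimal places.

1.2015, -1.9855

Euler on (x_1,x_2): x_1_{n+1} = x_1_n + h·x_1', x_2_{n+1} = x_2_n + h·x_2'.
0.000000: (1.500000, -1.990000); f=(-1.990000, 0.030000) → (1.201500, -1.985500)
(x_1(0.15), x_2(0.15)) ≈ (1.2015, -1.9855)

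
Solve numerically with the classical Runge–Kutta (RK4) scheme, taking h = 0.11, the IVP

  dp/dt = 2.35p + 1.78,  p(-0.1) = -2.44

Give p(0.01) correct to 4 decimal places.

-2.9363

RK4: k1 = f(t_n, p_n); k2 = f(t_n + h/2, p_n + (h/2)·k1); k3 = f(t_n + h/2, p_n + (h/2)·k2); k4 = f(t_n + h, p_n + h·k3); p_{n+1} = p_n + (h/6)·(k1 + 2k2 + 2k3 + k4).
t=-0.100000, p=-2.440000:
  k1 = f(-0.100000, -2.440000) = -3.954000
  k2 = f(-0.045000, -2.657470) = -4.465054
  k3 = f(-0.045000, -2.685578) = -4.531108
  k4 = f(0.010000, -2.938422) = -5.125291
  p ← -2.440000 + (0.11/6)·(k1 + 2k2 + 2k3 + k4) = -2.936313
p(0.01) ≈ -2.9363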